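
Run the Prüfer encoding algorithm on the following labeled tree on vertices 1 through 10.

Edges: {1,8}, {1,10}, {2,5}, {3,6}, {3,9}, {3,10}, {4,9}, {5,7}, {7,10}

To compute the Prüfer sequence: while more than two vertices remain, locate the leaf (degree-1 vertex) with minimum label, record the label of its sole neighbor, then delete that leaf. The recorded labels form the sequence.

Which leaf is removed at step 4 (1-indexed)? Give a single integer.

Answer: 6

Derivation:
Step 1: current leaves = {2,4,6,8}. Remove leaf 2 (neighbor: 5).
Step 2: current leaves = {4,5,6,8}. Remove leaf 4 (neighbor: 9).
Step 3: current leaves = {5,6,8,9}. Remove leaf 5 (neighbor: 7).
Step 4: current leaves = {6,7,8,9}. Remove leaf 6 (neighbor: 3).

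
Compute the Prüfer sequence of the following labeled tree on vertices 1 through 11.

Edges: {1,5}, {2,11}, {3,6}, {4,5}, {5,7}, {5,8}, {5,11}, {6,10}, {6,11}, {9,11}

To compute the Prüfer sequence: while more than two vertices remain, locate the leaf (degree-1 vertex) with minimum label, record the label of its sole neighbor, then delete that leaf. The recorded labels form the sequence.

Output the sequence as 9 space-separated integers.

Step 1: leaves = {1,2,3,4,7,8,9,10}. Remove smallest leaf 1, emit neighbor 5.
Step 2: leaves = {2,3,4,7,8,9,10}. Remove smallest leaf 2, emit neighbor 11.
Step 3: leaves = {3,4,7,8,9,10}. Remove smallest leaf 3, emit neighbor 6.
Step 4: leaves = {4,7,8,9,10}. Remove smallest leaf 4, emit neighbor 5.
Step 5: leaves = {7,8,9,10}. Remove smallest leaf 7, emit neighbor 5.
Step 6: leaves = {8,9,10}. Remove smallest leaf 8, emit neighbor 5.
Step 7: leaves = {5,9,10}. Remove smallest leaf 5, emit neighbor 11.
Step 8: leaves = {9,10}. Remove smallest leaf 9, emit neighbor 11.
Step 9: leaves = {10,11}. Remove smallest leaf 10, emit neighbor 6.
Done: 2 vertices remain (6, 11). Sequence = [5 11 6 5 5 5 11 11 6]

Answer: 5 11 6 5 5 5 11 11 6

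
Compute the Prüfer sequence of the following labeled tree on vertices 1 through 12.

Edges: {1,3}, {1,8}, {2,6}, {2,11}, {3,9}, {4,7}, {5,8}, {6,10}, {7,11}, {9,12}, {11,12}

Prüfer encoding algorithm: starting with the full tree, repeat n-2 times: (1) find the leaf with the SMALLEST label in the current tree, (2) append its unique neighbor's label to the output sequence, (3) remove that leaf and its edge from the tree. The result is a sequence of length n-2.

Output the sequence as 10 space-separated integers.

Step 1: leaves = {4,5,10}. Remove smallest leaf 4, emit neighbor 7.
Step 2: leaves = {5,7,10}. Remove smallest leaf 5, emit neighbor 8.
Step 3: leaves = {7,8,10}. Remove smallest leaf 7, emit neighbor 11.
Step 4: leaves = {8,10}. Remove smallest leaf 8, emit neighbor 1.
Step 5: leaves = {1,10}. Remove smallest leaf 1, emit neighbor 3.
Step 6: leaves = {3,10}. Remove smallest leaf 3, emit neighbor 9.
Step 7: leaves = {9,10}. Remove smallest leaf 9, emit neighbor 12.
Step 8: leaves = {10,12}. Remove smallest leaf 10, emit neighbor 6.
Step 9: leaves = {6,12}. Remove smallest leaf 6, emit neighbor 2.
Step 10: leaves = {2,12}. Remove smallest leaf 2, emit neighbor 11.
Done: 2 vertices remain (11, 12). Sequence = [7 8 11 1 3 9 12 6 2 11]

Answer: 7 8 11 1 3 9 12 6 2 11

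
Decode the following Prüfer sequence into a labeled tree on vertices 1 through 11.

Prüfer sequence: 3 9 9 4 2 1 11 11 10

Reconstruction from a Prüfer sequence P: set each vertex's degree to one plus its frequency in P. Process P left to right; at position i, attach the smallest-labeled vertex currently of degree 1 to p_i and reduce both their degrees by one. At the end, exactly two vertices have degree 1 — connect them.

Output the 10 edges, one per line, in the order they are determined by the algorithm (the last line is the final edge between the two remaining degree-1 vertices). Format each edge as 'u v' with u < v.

Answer: 3 5
3 9
6 9
4 7
2 4
1 2
1 11
8 11
9 10
10 11

Derivation:
Initial degrees: {1:2, 2:2, 3:2, 4:2, 5:1, 6:1, 7:1, 8:1, 9:3, 10:2, 11:3}
Step 1: smallest deg-1 vertex = 5, p_1 = 3. Add edge {3,5}. Now deg[5]=0, deg[3]=1.
Step 2: smallest deg-1 vertex = 3, p_2 = 9. Add edge {3,9}. Now deg[3]=0, deg[9]=2.
Step 3: smallest deg-1 vertex = 6, p_3 = 9. Add edge {6,9}. Now deg[6]=0, deg[9]=1.
Step 4: smallest deg-1 vertex = 7, p_4 = 4. Add edge {4,7}. Now deg[7]=0, deg[4]=1.
Step 5: smallest deg-1 vertex = 4, p_5 = 2. Add edge {2,4}. Now deg[4]=0, deg[2]=1.
Step 6: smallest deg-1 vertex = 2, p_6 = 1. Add edge {1,2}. Now deg[2]=0, deg[1]=1.
Step 7: smallest deg-1 vertex = 1, p_7 = 11. Add edge {1,11}. Now deg[1]=0, deg[11]=2.
Step 8: smallest deg-1 vertex = 8, p_8 = 11. Add edge {8,11}. Now deg[8]=0, deg[11]=1.
Step 9: smallest deg-1 vertex = 9, p_9 = 10. Add edge {9,10}. Now deg[9]=0, deg[10]=1.
Final: two remaining deg-1 vertices are 10, 11. Add edge {10,11}.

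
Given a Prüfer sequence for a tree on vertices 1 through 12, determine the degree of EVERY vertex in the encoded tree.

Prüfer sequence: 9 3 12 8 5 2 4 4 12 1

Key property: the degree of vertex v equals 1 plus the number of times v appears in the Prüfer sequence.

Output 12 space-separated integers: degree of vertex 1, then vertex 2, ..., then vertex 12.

p_1 = 9: count[9] becomes 1
p_2 = 3: count[3] becomes 1
p_3 = 12: count[12] becomes 1
p_4 = 8: count[8] becomes 1
p_5 = 5: count[5] becomes 1
p_6 = 2: count[2] becomes 1
p_7 = 4: count[4] becomes 1
p_8 = 4: count[4] becomes 2
p_9 = 12: count[12] becomes 2
p_10 = 1: count[1] becomes 1
Degrees (1 + count): deg[1]=1+1=2, deg[2]=1+1=2, deg[3]=1+1=2, deg[4]=1+2=3, deg[5]=1+1=2, deg[6]=1+0=1, deg[7]=1+0=1, deg[8]=1+1=2, deg[9]=1+1=2, deg[10]=1+0=1, deg[11]=1+0=1, deg[12]=1+2=3

Answer: 2 2 2 3 2 1 1 2 2 1 1 3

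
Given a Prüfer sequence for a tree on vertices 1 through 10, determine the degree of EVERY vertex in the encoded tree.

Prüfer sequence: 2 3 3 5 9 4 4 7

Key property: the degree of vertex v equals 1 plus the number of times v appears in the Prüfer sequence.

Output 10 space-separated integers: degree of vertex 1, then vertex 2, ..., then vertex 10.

p_1 = 2: count[2] becomes 1
p_2 = 3: count[3] becomes 1
p_3 = 3: count[3] becomes 2
p_4 = 5: count[5] becomes 1
p_5 = 9: count[9] becomes 1
p_6 = 4: count[4] becomes 1
p_7 = 4: count[4] becomes 2
p_8 = 7: count[7] becomes 1
Degrees (1 + count): deg[1]=1+0=1, deg[2]=1+1=2, deg[3]=1+2=3, deg[4]=1+2=3, deg[5]=1+1=2, deg[6]=1+0=1, deg[7]=1+1=2, deg[8]=1+0=1, deg[9]=1+1=2, deg[10]=1+0=1

Answer: 1 2 3 3 2 1 2 1 2 1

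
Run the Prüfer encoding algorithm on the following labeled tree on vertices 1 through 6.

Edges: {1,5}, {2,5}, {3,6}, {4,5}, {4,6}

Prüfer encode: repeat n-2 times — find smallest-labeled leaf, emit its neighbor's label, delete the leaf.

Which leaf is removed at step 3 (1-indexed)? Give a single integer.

Answer: 3

Derivation:
Step 1: current leaves = {1,2,3}. Remove leaf 1 (neighbor: 5).
Step 2: current leaves = {2,3}. Remove leaf 2 (neighbor: 5).
Step 3: current leaves = {3,5}. Remove leaf 3 (neighbor: 6).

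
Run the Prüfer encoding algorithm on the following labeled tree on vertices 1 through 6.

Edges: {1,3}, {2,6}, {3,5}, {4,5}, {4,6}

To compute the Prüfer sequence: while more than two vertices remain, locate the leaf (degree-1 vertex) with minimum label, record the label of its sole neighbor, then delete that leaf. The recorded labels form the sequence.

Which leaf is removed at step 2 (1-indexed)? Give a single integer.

Answer: 2

Derivation:
Step 1: current leaves = {1,2}. Remove leaf 1 (neighbor: 3).
Step 2: current leaves = {2,3}. Remove leaf 2 (neighbor: 6).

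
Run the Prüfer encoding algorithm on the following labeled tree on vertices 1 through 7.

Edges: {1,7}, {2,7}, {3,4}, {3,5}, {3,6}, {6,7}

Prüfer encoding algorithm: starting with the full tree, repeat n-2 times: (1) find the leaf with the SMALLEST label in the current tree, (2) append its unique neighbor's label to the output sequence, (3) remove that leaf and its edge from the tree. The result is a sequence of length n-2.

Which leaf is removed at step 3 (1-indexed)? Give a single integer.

Step 1: current leaves = {1,2,4,5}. Remove leaf 1 (neighbor: 7).
Step 2: current leaves = {2,4,5}. Remove leaf 2 (neighbor: 7).
Step 3: current leaves = {4,5,7}. Remove leaf 4 (neighbor: 3).

Answer: 4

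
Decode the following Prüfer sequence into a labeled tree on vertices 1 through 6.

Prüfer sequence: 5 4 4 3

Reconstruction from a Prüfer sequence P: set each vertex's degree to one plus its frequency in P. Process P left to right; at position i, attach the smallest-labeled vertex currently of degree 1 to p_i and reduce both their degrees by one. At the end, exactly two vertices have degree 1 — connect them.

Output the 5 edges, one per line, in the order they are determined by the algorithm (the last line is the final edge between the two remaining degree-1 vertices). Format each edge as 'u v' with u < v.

Initial degrees: {1:1, 2:1, 3:2, 4:3, 5:2, 6:1}
Step 1: smallest deg-1 vertex = 1, p_1 = 5. Add edge {1,5}. Now deg[1]=0, deg[5]=1.
Step 2: smallest deg-1 vertex = 2, p_2 = 4. Add edge {2,4}. Now deg[2]=0, deg[4]=2.
Step 3: smallest deg-1 vertex = 5, p_3 = 4. Add edge {4,5}. Now deg[5]=0, deg[4]=1.
Step 4: smallest deg-1 vertex = 4, p_4 = 3. Add edge {3,4}. Now deg[4]=0, deg[3]=1.
Final: two remaining deg-1 vertices are 3, 6. Add edge {3,6}.

Answer: 1 5
2 4
4 5
3 4
3 6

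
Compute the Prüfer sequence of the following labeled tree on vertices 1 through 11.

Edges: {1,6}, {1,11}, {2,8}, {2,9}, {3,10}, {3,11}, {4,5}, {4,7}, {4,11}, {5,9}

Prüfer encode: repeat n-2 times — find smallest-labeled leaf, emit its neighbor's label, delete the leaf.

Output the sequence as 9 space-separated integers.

Answer: 1 11 4 2 9 5 4 11 3

Derivation:
Step 1: leaves = {6,7,8,10}. Remove smallest leaf 6, emit neighbor 1.
Step 2: leaves = {1,7,8,10}. Remove smallest leaf 1, emit neighbor 11.
Step 3: leaves = {7,8,10}. Remove smallest leaf 7, emit neighbor 4.
Step 4: leaves = {8,10}. Remove smallest leaf 8, emit neighbor 2.
Step 5: leaves = {2,10}. Remove smallest leaf 2, emit neighbor 9.
Step 6: leaves = {9,10}. Remove smallest leaf 9, emit neighbor 5.
Step 7: leaves = {5,10}. Remove smallest leaf 5, emit neighbor 4.
Step 8: leaves = {4,10}. Remove smallest leaf 4, emit neighbor 11.
Step 9: leaves = {10,11}. Remove smallest leaf 10, emit neighbor 3.
Done: 2 vertices remain (3, 11). Sequence = [1 11 4 2 9 5 4 11 3]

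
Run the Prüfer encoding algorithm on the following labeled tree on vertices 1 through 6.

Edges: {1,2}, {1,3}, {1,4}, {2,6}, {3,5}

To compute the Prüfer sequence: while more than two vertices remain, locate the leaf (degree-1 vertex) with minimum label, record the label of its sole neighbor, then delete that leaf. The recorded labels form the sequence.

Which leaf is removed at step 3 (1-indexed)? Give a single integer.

Step 1: current leaves = {4,5,6}. Remove leaf 4 (neighbor: 1).
Step 2: current leaves = {5,6}. Remove leaf 5 (neighbor: 3).
Step 3: current leaves = {3,6}. Remove leaf 3 (neighbor: 1).

Answer: 3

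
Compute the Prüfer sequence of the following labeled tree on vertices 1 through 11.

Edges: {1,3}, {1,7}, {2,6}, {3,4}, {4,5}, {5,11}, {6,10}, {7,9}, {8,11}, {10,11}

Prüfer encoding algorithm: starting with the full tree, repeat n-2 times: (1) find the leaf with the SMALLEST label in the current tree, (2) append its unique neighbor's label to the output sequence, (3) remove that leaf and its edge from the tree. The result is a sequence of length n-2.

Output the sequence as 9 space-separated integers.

Step 1: leaves = {2,8,9}. Remove smallest leaf 2, emit neighbor 6.
Step 2: leaves = {6,8,9}. Remove smallest leaf 6, emit neighbor 10.
Step 3: leaves = {8,9,10}. Remove smallest leaf 8, emit neighbor 11.
Step 4: leaves = {9,10}. Remove smallest leaf 9, emit neighbor 7.
Step 5: leaves = {7,10}. Remove smallest leaf 7, emit neighbor 1.
Step 6: leaves = {1,10}. Remove smallest leaf 1, emit neighbor 3.
Step 7: leaves = {3,10}. Remove smallest leaf 3, emit neighbor 4.
Step 8: leaves = {4,10}. Remove smallest leaf 4, emit neighbor 5.
Step 9: leaves = {5,10}. Remove smallest leaf 5, emit neighbor 11.
Done: 2 vertices remain (10, 11). Sequence = [6 10 11 7 1 3 4 5 11]

Answer: 6 10 11 7 1 3 4 5 11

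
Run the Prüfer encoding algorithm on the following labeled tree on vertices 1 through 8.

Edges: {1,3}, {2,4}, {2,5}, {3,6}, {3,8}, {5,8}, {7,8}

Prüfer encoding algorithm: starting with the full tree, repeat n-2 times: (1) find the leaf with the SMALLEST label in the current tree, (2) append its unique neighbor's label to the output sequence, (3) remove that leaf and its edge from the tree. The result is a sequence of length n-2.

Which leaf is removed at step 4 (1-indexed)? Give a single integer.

Answer: 5

Derivation:
Step 1: current leaves = {1,4,6,7}. Remove leaf 1 (neighbor: 3).
Step 2: current leaves = {4,6,7}. Remove leaf 4 (neighbor: 2).
Step 3: current leaves = {2,6,7}. Remove leaf 2 (neighbor: 5).
Step 4: current leaves = {5,6,7}. Remove leaf 5 (neighbor: 8).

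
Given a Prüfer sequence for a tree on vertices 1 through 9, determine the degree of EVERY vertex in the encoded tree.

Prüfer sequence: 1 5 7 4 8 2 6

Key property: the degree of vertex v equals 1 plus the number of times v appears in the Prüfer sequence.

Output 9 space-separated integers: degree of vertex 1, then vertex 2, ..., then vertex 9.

p_1 = 1: count[1] becomes 1
p_2 = 5: count[5] becomes 1
p_3 = 7: count[7] becomes 1
p_4 = 4: count[4] becomes 1
p_5 = 8: count[8] becomes 1
p_6 = 2: count[2] becomes 1
p_7 = 6: count[6] becomes 1
Degrees (1 + count): deg[1]=1+1=2, deg[2]=1+1=2, deg[3]=1+0=1, deg[4]=1+1=2, deg[5]=1+1=2, deg[6]=1+1=2, deg[7]=1+1=2, deg[8]=1+1=2, deg[9]=1+0=1

Answer: 2 2 1 2 2 2 2 2 1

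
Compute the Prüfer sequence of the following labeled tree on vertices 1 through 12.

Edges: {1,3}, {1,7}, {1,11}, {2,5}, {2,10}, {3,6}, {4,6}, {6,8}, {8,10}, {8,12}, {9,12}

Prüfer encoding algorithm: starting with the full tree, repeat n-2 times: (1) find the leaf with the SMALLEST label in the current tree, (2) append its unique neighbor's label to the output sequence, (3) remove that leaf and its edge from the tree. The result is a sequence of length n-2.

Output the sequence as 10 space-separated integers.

Answer: 6 2 10 1 12 8 1 3 6 8

Derivation:
Step 1: leaves = {4,5,7,9,11}. Remove smallest leaf 4, emit neighbor 6.
Step 2: leaves = {5,7,9,11}. Remove smallest leaf 5, emit neighbor 2.
Step 3: leaves = {2,7,9,11}. Remove smallest leaf 2, emit neighbor 10.
Step 4: leaves = {7,9,10,11}. Remove smallest leaf 7, emit neighbor 1.
Step 5: leaves = {9,10,11}. Remove smallest leaf 9, emit neighbor 12.
Step 6: leaves = {10,11,12}. Remove smallest leaf 10, emit neighbor 8.
Step 7: leaves = {11,12}. Remove smallest leaf 11, emit neighbor 1.
Step 8: leaves = {1,12}. Remove smallest leaf 1, emit neighbor 3.
Step 9: leaves = {3,12}. Remove smallest leaf 3, emit neighbor 6.
Step 10: leaves = {6,12}. Remove smallest leaf 6, emit neighbor 8.
Done: 2 vertices remain (8, 12). Sequence = [6 2 10 1 12 8 1 3 6 8]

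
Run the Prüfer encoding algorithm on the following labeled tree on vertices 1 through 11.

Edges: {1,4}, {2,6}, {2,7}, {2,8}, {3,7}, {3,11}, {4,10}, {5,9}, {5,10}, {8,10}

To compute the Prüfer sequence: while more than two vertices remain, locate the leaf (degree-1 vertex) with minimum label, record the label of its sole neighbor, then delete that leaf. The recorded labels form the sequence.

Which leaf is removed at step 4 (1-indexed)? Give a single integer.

Step 1: current leaves = {1,6,9,11}. Remove leaf 1 (neighbor: 4).
Step 2: current leaves = {4,6,9,11}. Remove leaf 4 (neighbor: 10).
Step 3: current leaves = {6,9,11}. Remove leaf 6 (neighbor: 2).
Step 4: current leaves = {9,11}. Remove leaf 9 (neighbor: 5).

Answer: 9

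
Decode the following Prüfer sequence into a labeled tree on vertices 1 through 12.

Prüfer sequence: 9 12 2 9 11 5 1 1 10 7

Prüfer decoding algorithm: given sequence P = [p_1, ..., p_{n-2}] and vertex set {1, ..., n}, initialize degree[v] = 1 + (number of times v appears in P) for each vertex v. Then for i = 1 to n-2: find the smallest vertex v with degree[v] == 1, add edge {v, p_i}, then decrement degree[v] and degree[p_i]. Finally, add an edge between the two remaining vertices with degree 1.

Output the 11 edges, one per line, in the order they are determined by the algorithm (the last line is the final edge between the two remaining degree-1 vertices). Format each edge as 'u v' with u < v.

Initial degrees: {1:3, 2:2, 3:1, 4:1, 5:2, 6:1, 7:2, 8:1, 9:3, 10:2, 11:2, 12:2}
Step 1: smallest deg-1 vertex = 3, p_1 = 9. Add edge {3,9}. Now deg[3]=0, deg[9]=2.
Step 2: smallest deg-1 vertex = 4, p_2 = 12. Add edge {4,12}. Now deg[4]=0, deg[12]=1.
Step 3: smallest deg-1 vertex = 6, p_3 = 2. Add edge {2,6}. Now deg[6]=0, deg[2]=1.
Step 4: smallest deg-1 vertex = 2, p_4 = 9. Add edge {2,9}. Now deg[2]=0, deg[9]=1.
Step 5: smallest deg-1 vertex = 8, p_5 = 11. Add edge {8,11}. Now deg[8]=0, deg[11]=1.
Step 6: smallest deg-1 vertex = 9, p_6 = 5. Add edge {5,9}. Now deg[9]=0, deg[5]=1.
Step 7: smallest deg-1 vertex = 5, p_7 = 1. Add edge {1,5}. Now deg[5]=0, deg[1]=2.
Step 8: smallest deg-1 vertex = 11, p_8 = 1. Add edge {1,11}. Now deg[11]=0, deg[1]=1.
Step 9: smallest deg-1 vertex = 1, p_9 = 10. Add edge {1,10}. Now deg[1]=0, deg[10]=1.
Step 10: smallest deg-1 vertex = 10, p_10 = 7. Add edge {7,10}. Now deg[10]=0, deg[7]=1.
Final: two remaining deg-1 vertices are 7, 12. Add edge {7,12}.

Answer: 3 9
4 12
2 6
2 9
8 11
5 9
1 5
1 11
1 10
7 10
7 12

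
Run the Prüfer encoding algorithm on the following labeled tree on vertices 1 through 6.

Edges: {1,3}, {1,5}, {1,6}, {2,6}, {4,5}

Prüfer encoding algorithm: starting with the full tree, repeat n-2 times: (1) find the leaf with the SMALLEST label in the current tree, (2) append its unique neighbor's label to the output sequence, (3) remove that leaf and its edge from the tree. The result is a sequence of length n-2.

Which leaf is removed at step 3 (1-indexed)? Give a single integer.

Step 1: current leaves = {2,3,4}. Remove leaf 2 (neighbor: 6).
Step 2: current leaves = {3,4,6}. Remove leaf 3 (neighbor: 1).
Step 3: current leaves = {4,6}. Remove leaf 4 (neighbor: 5).

Answer: 4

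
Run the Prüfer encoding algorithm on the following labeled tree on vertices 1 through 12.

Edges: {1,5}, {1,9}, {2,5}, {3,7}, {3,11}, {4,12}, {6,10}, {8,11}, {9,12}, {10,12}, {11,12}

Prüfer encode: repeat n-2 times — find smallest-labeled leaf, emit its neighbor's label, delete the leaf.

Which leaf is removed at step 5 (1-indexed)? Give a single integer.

Answer: 6

Derivation:
Step 1: current leaves = {2,4,6,7,8}. Remove leaf 2 (neighbor: 5).
Step 2: current leaves = {4,5,6,7,8}. Remove leaf 4 (neighbor: 12).
Step 3: current leaves = {5,6,7,8}. Remove leaf 5 (neighbor: 1).
Step 4: current leaves = {1,6,7,8}. Remove leaf 1 (neighbor: 9).
Step 5: current leaves = {6,7,8,9}. Remove leaf 6 (neighbor: 10).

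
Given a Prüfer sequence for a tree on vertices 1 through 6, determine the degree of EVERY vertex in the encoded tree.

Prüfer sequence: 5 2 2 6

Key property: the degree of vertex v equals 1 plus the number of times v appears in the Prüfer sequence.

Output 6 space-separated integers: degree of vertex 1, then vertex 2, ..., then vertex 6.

p_1 = 5: count[5] becomes 1
p_2 = 2: count[2] becomes 1
p_3 = 2: count[2] becomes 2
p_4 = 6: count[6] becomes 1
Degrees (1 + count): deg[1]=1+0=1, deg[2]=1+2=3, deg[3]=1+0=1, deg[4]=1+0=1, deg[5]=1+1=2, deg[6]=1+1=2

Answer: 1 3 1 1 2 2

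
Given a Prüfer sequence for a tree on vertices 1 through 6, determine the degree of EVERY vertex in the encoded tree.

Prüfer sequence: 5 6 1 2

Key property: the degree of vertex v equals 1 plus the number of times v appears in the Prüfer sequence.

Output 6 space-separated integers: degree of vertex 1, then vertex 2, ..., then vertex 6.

Answer: 2 2 1 1 2 2

Derivation:
p_1 = 5: count[5] becomes 1
p_2 = 6: count[6] becomes 1
p_3 = 1: count[1] becomes 1
p_4 = 2: count[2] becomes 1
Degrees (1 + count): deg[1]=1+1=2, deg[2]=1+1=2, deg[3]=1+0=1, deg[4]=1+0=1, deg[5]=1+1=2, deg[6]=1+1=2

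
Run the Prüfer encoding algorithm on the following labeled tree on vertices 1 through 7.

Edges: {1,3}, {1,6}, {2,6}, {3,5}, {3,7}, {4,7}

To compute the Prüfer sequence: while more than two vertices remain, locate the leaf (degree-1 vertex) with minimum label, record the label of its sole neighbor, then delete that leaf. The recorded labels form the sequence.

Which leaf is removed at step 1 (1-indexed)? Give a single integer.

Step 1: current leaves = {2,4,5}. Remove leaf 2 (neighbor: 6).

Answer: 2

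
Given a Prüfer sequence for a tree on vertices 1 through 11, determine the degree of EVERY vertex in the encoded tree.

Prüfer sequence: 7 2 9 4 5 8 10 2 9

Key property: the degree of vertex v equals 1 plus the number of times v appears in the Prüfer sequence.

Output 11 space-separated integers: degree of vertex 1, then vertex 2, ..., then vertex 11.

p_1 = 7: count[7] becomes 1
p_2 = 2: count[2] becomes 1
p_3 = 9: count[9] becomes 1
p_4 = 4: count[4] becomes 1
p_5 = 5: count[5] becomes 1
p_6 = 8: count[8] becomes 1
p_7 = 10: count[10] becomes 1
p_8 = 2: count[2] becomes 2
p_9 = 9: count[9] becomes 2
Degrees (1 + count): deg[1]=1+0=1, deg[2]=1+2=3, deg[3]=1+0=1, deg[4]=1+1=2, deg[5]=1+1=2, deg[6]=1+0=1, deg[7]=1+1=2, deg[8]=1+1=2, deg[9]=1+2=3, deg[10]=1+1=2, deg[11]=1+0=1

Answer: 1 3 1 2 2 1 2 2 3 2 1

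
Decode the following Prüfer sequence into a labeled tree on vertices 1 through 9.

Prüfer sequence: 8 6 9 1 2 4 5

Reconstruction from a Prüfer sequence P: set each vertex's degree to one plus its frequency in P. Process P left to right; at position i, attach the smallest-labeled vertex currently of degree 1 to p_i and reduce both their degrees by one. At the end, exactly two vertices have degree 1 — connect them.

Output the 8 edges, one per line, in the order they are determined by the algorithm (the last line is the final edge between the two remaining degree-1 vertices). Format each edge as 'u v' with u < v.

Answer: 3 8
6 7
6 9
1 8
1 2
2 4
4 5
5 9

Derivation:
Initial degrees: {1:2, 2:2, 3:1, 4:2, 5:2, 6:2, 7:1, 8:2, 9:2}
Step 1: smallest deg-1 vertex = 3, p_1 = 8. Add edge {3,8}. Now deg[3]=0, deg[8]=1.
Step 2: smallest deg-1 vertex = 7, p_2 = 6. Add edge {6,7}. Now deg[7]=0, deg[6]=1.
Step 3: smallest deg-1 vertex = 6, p_3 = 9. Add edge {6,9}. Now deg[6]=0, deg[9]=1.
Step 4: smallest deg-1 vertex = 8, p_4 = 1. Add edge {1,8}. Now deg[8]=0, deg[1]=1.
Step 5: smallest deg-1 vertex = 1, p_5 = 2. Add edge {1,2}. Now deg[1]=0, deg[2]=1.
Step 6: smallest deg-1 vertex = 2, p_6 = 4. Add edge {2,4}. Now deg[2]=0, deg[4]=1.
Step 7: smallest deg-1 vertex = 4, p_7 = 5. Add edge {4,5}. Now deg[4]=0, deg[5]=1.
Final: two remaining deg-1 vertices are 5, 9. Add edge {5,9}.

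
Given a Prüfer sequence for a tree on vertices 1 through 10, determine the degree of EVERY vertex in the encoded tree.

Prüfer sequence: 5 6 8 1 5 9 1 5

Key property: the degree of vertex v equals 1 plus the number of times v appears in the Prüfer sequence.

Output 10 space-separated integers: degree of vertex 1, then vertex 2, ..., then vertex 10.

p_1 = 5: count[5] becomes 1
p_2 = 6: count[6] becomes 1
p_3 = 8: count[8] becomes 1
p_4 = 1: count[1] becomes 1
p_5 = 5: count[5] becomes 2
p_6 = 9: count[9] becomes 1
p_7 = 1: count[1] becomes 2
p_8 = 5: count[5] becomes 3
Degrees (1 + count): deg[1]=1+2=3, deg[2]=1+0=1, deg[3]=1+0=1, deg[4]=1+0=1, deg[5]=1+3=4, deg[6]=1+1=2, deg[7]=1+0=1, deg[8]=1+1=2, deg[9]=1+1=2, deg[10]=1+0=1

Answer: 3 1 1 1 4 2 1 2 2 1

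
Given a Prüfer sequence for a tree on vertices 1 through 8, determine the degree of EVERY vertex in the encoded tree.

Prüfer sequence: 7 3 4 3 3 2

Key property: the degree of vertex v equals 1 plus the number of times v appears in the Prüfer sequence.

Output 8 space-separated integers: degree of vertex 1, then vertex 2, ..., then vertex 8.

p_1 = 7: count[7] becomes 1
p_2 = 3: count[3] becomes 1
p_3 = 4: count[4] becomes 1
p_4 = 3: count[3] becomes 2
p_5 = 3: count[3] becomes 3
p_6 = 2: count[2] becomes 1
Degrees (1 + count): deg[1]=1+0=1, deg[2]=1+1=2, deg[3]=1+3=4, deg[4]=1+1=2, deg[5]=1+0=1, deg[6]=1+0=1, deg[7]=1+1=2, deg[8]=1+0=1

Answer: 1 2 4 2 1 1 2 1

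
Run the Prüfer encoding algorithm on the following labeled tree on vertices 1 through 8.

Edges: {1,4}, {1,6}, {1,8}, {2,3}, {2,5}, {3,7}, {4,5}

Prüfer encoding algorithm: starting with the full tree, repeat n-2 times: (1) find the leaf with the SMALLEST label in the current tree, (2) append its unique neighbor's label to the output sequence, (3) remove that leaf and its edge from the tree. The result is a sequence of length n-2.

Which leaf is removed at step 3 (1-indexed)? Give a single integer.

Step 1: current leaves = {6,7,8}. Remove leaf 6 (neighbor: 1).
Step 2: current leaves = {7,8}. Remove leaf 7 (neighbor: 3).
Step 3: current leaves = {3,8}. Remove leaf 3 (neighbor: 2).

Answer: 3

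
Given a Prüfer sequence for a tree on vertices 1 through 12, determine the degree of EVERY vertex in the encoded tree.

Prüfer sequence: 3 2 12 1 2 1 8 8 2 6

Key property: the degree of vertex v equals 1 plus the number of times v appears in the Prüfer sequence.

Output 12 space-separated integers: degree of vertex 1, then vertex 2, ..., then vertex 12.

p_1 = 3: count[3] becomes 1
p_2 = 2: count[2] becomes 1
p_3 = 12: count[12] becomes 1
p_4 = 1: count[1] becomes 1
p_5 = 2: count[2] becomes 2
p_6 = 1: count[1] becomes 2
p_7 = 8: count[8] becomes 1
p_8 = 8: count[8] becomes 2
p_9 = 2: count[2] becomes 3
p_10 = 6: count[6] becomes 1
Degrees (1 + count): deg[1]=1+2=3, deg[2]=1+3=4, deg[3]=1+1=2, deg[4]=1+0=1, deg[5]=1+0=1, deg[6]=1+1=2, deg[7]=1+0=1, deg[8]=1+2=3, deg[9]=1+0=1, deg[10]=1+0=1, deg[11]=1+0=1, deg[12]=1+1=2

Answer: 3 4 2 1 1 2 1 3 1 1 1 2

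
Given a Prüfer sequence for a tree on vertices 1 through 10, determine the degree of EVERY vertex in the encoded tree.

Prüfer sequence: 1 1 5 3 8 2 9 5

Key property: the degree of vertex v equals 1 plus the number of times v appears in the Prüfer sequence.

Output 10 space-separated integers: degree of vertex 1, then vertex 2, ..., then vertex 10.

Answer: 3 2 2 1 3 1 1 2 2 1

Derivation:
p_1 = 1: count[1] becomes 1
p_2 = 1: count[1] becomes 2
p_3 = 5: count[5] becomes 1
p_4 = 3: count[3] becomes 1
p_5 = 8: count[8] becomes 1
p_6 = 2: count[2] becomes 1
p_7 = 9: count[9] becomes 1
p_8 = 5: count[5] becomes 2
Degrees (1 + count): deg[1]=1+2=3, deg[2]=1+1=2, deg[3]=1+1=2, deg[4]=1+0=1, deg[5]=1+2=3, deg[6]=1+0=1, deg[7]=1+0=1, deg[8]=1+1=2, deg[9]=1+1=2, deg[10]=1+0=1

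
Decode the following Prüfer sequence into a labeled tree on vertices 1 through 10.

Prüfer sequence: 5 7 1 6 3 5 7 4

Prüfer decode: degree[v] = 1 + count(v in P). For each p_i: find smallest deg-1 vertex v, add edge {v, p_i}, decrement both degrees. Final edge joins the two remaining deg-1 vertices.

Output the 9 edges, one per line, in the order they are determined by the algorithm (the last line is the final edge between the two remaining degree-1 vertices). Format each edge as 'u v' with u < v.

Initial degrees: {1:2, 2:1, 3:2, 4:2, 5:3, 6:2, 7:3, 8:1, 9:1, 10:1}
Step 1: smallest deg-1 vertex = 2, p_1 = 5. Add edge {2,5}. Now deg[2]=0, deg[5]=2.
Step 2: smallest deg-1 vertex = 8, p_2 = 7. Add edge {7,8}. Now deg[8]=0, deg[7]=2.
Step 3: smallest deg-1 vertex = 9, p_3 = 1. Add edge {1,9}. Now deg[9]=0, deg[1]=1.
Step 4: smallest deg-1 vertex = 1, p_4 = 6. Add edge {1,6}. Now deg[1]=0, deg[6]=1.
Step 5: smallest deg-1 vertex = 6, p_5 = 3. Add edge {3,6}. Now deg[6]=0, deg[3]=1.
Step 6: smallest deg-1 vertex = 3, p_6 = 5. Add edge {3,5}. Now deg[3]=0, deg[5]=1.
Step 7: smallest deg-1 vertex = 5, p_7 = 7. Add edge {5,7}. Now deg[5]=0, deg[7]=1.
Step 8: smallest deg-1 vertex = 7, p_8 = 4. Add edge {4,7}. Now deg[7]=0, deg[4]=1.
Final: two remaining deg-1 vertices are 4, 10. Add edge {4,10}.

Answer: 2 5
7 8
1 9
1 6
3 6
3 5
5 7
4 7
4 10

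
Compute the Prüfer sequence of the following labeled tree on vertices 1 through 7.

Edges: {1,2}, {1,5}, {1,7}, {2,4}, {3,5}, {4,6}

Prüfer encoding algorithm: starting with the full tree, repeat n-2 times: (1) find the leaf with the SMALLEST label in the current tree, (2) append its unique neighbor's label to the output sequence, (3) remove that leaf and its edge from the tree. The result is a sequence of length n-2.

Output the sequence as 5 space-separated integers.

Answer: 5 1 4 2 1

Derivation:
Step 1: leaves = {3,6,7}. Remove smallest leaf 3, emit neighbor 5.
Step 2: leaves = {5,6,7}. Remove smallest leaf 5, emit neighbor 1.
Step 3: leaves = {6,7}. Remove smallest leaf 6, emit neighbor 4.
Step 4: leaves = {4,7}. Remove smallest leaf 4, emit neighbor 2.
Step 5: leaves = {2,7}. Remove smallest leaf 2, emit neighbor 1.
Done: 2 vertices remain (1, 7). Sequence = [5 1 4 2 1]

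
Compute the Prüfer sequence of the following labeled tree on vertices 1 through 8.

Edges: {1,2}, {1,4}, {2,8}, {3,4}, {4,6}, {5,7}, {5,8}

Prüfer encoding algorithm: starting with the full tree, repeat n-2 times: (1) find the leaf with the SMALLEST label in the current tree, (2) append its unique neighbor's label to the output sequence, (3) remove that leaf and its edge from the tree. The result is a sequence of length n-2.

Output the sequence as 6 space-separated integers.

Step 1: leaves = {3,6,7}. Remove smallest leaf 3, emit neighbor 4.
Step 2: leaves = {6,7}. Remove smallest leaf 6, emit neighbor 4.
Step 3: leaves = {4,7}. Remove smallest leaf 4, emit neighbor 1.
Step 4: leaves = {1,7}. Remove smallest leaf 1, emit neighbor 2.
Step 5: leaves = {2,7}. Remove smallest leaf 2, emit neighbor 8.
Step 6: leaves = {7,8}. Remove smallest leaf 7, emit neighbor 5.
Done: 2 vertices remain (5, 8). Sequence = [4 4 1 2 8 5]

Answer: 4 4 1 2 8 5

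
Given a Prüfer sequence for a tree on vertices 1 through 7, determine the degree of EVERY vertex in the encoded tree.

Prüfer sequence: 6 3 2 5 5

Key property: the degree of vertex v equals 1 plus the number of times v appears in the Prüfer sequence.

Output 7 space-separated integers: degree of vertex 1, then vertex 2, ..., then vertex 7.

p_1 = 6: count[6] becomes 1
p_2 = 3: count[3] becomes 1
p_3 = 2: count[2] becomes 1
p_4 = 5: count[5] becomes 1
p_5 = 5: count[5] becomes 2
Degrees (1 + count): deg[1]=1+0=1, deg[2]=1+1=2, deg[3]=1+1=2, deg[4]=1+0=1, deg[5]=1+2=3, deg[6]=1+1=2, deg[7]=1+0=1

Answer: 1 2 2 1 3 2 1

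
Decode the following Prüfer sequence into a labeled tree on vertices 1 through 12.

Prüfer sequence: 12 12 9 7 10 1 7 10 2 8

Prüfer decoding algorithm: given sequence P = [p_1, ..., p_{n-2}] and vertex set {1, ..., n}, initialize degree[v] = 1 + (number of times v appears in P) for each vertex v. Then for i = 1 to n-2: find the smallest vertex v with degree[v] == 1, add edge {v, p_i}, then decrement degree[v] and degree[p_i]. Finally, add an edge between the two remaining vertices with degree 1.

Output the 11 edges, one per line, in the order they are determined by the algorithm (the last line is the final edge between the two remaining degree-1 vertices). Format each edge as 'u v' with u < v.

Answer: 3 12
4 12
5 9
6 7
9 10
1 11
1 7
7 10
2 10
2 8
8 12

Derivation:
Initial degrees: {1:2, 2:2, 3:1, 4:1, 5:1, 6:1, 7:3, 8:2, 9:2, 10:3, 11:1, 12:3}
Step 1: smallest deg-1 vertex = 3, p_1 = 12. Add edge {3,12}. Now deg[3]=0, deg[12]=2.
Step 2: smallest deg-1 vertex = 4, p_2 = 12. Add edge {4,12}. Now deg[4]=0, deg[12]=1.
Step 3: smallest deg-1 vertex = 5, p_3 = 9. Add edge {5,9}. Now deg[5]=0, deg[9]=1.
Step 4: smallest deg-1 vertex = 6, p_4 = 7. Add edge {6,7}. Now deg[6]=0, deg[7]=2.
Step 5: smallest deg-1 vertex = 9, p_5 = 10. Add edge {9,10}. Now deg[9]=0, deg[10]=2.
Step 6: smallest deg-1 vertex = 11, p_6 = 1. Add edge {1,11}. Now deg[11]=0, deg[1]=1.
Step 7: smallest deg-1 vertex = 1, p_7 = 7. Add edge {1,7}. Now deg[1]=0, deg[7]=1.
Step 8: smallest deg-1 vertex = 7, p_8 = 10. Add edge {7,10}. Now deg[7]=0, deg[10]=1.
Step 9: smallest deg-1 vertex = 10, p_9 = 2. Add edge {2,10}. Now deg[10]=0, deg[2]=1.
Step 10: smallest deg-1 vertex = 2, p_10 = 8. Add edge {2,8}. Now deg[2]=0, deg[8]=1.
Final: two remaining deg-1 vertices are 8, 12. Add edge {8,12}.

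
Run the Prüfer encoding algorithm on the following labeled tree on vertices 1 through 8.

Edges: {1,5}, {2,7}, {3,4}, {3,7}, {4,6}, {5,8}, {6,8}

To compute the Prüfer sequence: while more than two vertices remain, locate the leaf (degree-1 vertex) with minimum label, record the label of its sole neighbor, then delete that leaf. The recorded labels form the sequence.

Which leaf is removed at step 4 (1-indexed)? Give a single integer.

Answer: 7

Derivation:
Step 1: current leaves = {1,2}. Remove leaf 1 (neighbor: 5).
Step 2: current leaves = {2,5}. Remove leaf 2 (neighbor: 7).
Step 3: current leaves = {5,7}. Remove leaf 5 (neighbor: 8).
Step 4: current leaves = {7,8}. Remove leaf 7 (neighbor: 3).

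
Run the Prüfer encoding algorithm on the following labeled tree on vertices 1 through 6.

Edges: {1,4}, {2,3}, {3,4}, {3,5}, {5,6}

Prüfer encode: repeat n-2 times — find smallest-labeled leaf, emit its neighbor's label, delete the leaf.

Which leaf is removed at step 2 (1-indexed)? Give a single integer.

Step 1: current leaves = {1,2,6}. Remove leaf 1 (neighbor: 4).
Step 2: current leaves = {2,4,6}. Remove leaf 2 (neighbor: 3).

Answer: 2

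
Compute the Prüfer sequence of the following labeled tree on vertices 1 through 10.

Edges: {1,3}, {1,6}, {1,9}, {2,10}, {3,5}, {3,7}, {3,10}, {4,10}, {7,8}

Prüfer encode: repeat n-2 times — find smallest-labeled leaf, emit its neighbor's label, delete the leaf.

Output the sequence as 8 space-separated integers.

Answer: 10 10 3 1 7 3 1 3

Derivation:
Step 1: leaves = {2,4,5,6,8,9}. Remove smallest leaf 2, emit neighbor 10.
Step 2: leaves = {4,5,6,8,9}. Remove smallest leaf 4, emit neighbor 10.
Step 3: leaves = {5,6,8,9,10}. Remove smallest leaf 5, emit neighbor 3.
Step 4: leaves = {6,8,9,10}. Remove smallest leaf 6, emit neighbor 1.
Step 5: leaves = {8,9,10}. Remove smallest leaf 8, emit neighbor 7.
Step 6: leaves = {7,9,10}. Remove smallest leaf 7, emit neighbor 3.
Step 7: leaves = {9,10}. Remove smallest leaf 9, emit neighbor 1.
Step 8: leaves = {1,10}. Remove smallest leaf 1, emit neighbor 3.
Done: 2 vertices remain (3, 10). Sequence = [10 10 3 1 7 3 1 3]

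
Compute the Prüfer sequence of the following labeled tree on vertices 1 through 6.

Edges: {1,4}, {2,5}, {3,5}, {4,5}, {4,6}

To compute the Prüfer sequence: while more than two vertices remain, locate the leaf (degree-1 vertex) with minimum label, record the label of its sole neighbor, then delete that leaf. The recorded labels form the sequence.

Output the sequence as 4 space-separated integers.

Answer: 4 5 5 4

Derivation:
Step 1: leaves = {1,2,3,6}. Remove smallest leaf 1, emit neighbor 4.
Step 2: leaves = {2,3,6}. Remove smallest leaf 2, emit neighbor 5.
Step 3: leaves = {3,6}. Remove smallest leaf 3, emit neighbor 5.
Step 4: leaves = {5,6}. Remove smallest leaf 5, emit neighbor 4.
Done: 2 vertices remain (4, 6). Sequence = [4 5 5 4]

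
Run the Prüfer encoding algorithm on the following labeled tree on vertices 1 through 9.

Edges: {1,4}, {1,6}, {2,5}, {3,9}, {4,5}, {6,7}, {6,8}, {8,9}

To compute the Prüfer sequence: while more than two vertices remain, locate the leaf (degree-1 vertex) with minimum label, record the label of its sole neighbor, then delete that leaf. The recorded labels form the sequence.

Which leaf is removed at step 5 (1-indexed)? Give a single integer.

Step 1: current leaves = {2,3,7}. Remove leaf 2 (neighbor: 5).
Step 2: current leaves = {3,5,7}. Remove leaf 3 (neighbor: 9).
Step 3: current leaves = {5,7,9}. Remove leaf 5 (neighbor: 4).
Step 4: current leaves = {4,7,9}. Remove leaf 4 (neighbor: 1).
Step 5: current leaves = {1,7,9}. Remove leaf 1 (neighbor: 6).

Answer: 1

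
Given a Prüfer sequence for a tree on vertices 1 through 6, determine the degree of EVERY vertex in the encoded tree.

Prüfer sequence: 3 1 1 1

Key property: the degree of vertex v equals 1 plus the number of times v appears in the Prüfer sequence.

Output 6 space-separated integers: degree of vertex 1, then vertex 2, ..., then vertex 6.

Answer: 4 1 2 1 1 1

Derivation:
p_1 = 3: count[3] becomes 1
p_2 = 1: count[1] becomes 1
p_3 = 1: count[1] becomes 2
p_4 = 1: count[1] becomes 3
Degrees (1 + count): deg[1]=1+3=4, deg[2]=1+0=1, deg[3]=1+1=2, deg[4]=1+0=1, deg[5]=1+0=1, deg[6]=1+0=1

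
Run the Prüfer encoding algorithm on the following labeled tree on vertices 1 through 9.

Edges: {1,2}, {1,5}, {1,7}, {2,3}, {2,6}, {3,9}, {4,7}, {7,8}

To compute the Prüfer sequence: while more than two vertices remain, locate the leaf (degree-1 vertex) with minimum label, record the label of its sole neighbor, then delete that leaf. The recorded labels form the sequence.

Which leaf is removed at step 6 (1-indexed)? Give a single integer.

Step 1: current leaves = {4,5,6,8,9}. Remove leaf 4 (neighbor: 7).
Step 2: current leaves = {5,6,8,9}. Remove leaf 5 (neighbor: 1).
Step 3: current leaves = {6,8,9}. Remove leaf 6 (neighbor: 2).
Step 4: current leaves = {8,9}. Remove leaf 8 (neighbor: 7).
Step 5: current leaves = {7,9}. Remove leaf 7 (neighbor: 1).
Step 6: current leaves = {1,9}. Remove leaf 1 (neighbor: 2).

Answer: 1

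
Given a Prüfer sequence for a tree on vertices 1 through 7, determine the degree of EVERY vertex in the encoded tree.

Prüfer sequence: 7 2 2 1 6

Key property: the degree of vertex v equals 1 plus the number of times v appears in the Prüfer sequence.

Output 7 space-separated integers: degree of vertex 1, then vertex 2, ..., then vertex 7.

p_1 = 7: count[7] becomes 1
p_2 = 2: count[2] becomes 1
p_3 = 2: count[2] becomes 2
p_4 = 1: count[1] becomes 1
p_5 = 6: count[6] becomes 1
Degrees (1 + count): deg[1]=1+1=2, deg[2]=1+2=3, deg[3]=1+0=1, deg[4]=1+0=1, deg[5]=1+0=1, deg[6]=1+1=2, deg[7]=1+1=2

Answer: 2 3 1 1 1 2 2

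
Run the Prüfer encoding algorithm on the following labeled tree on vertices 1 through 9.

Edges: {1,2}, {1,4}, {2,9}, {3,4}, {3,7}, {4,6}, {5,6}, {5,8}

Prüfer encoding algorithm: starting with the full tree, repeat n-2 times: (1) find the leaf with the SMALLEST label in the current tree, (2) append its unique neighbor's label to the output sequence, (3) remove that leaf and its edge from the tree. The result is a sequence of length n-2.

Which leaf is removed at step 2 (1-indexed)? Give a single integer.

Answer: 3

Derivation:
Step 1: current leaves = {7,8,9}. Remove leaf 7 (neighbor: 3).
Step 2: current leaves = {3,8,9}. Remove leaf 3 (neighbor: 4).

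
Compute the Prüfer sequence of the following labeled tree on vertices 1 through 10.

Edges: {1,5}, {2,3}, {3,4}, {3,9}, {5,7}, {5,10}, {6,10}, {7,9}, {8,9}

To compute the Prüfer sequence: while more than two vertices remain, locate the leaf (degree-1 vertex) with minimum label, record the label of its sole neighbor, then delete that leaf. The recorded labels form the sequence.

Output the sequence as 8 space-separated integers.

Step 1: leaves = {1,2,4,6,8}. Remove smallest leaf 1, emit neighbor 5.
Step 2: leaves = {2,4,6,8}. Remove smallest leaf 2, emit neighbor 3.
Step 3: leaves = {4,6,8}. Remove smallest leaf 4, emit neighbor 3.
Step 4: leaves = {3,6,8}. Remove smallest leaf 3, emit neighbor 9.
Step 5: leaves = {6,8}. Remove smallest leaf 6, emit neighbor 10.
Step 6: leaves = {8,10}. Remove smallest leaf 8, emit neighbor 9.
Step 7: leaves = {9,10}. Remove smallest leaf 9, emit neighbor 7.
Step 8: leaves = {7,10}. Remove smallest leaf 7, emit neighbor 5.
Done: 2 vertices remain (5, 10). Sequence = [5 3 3 9 10 9 7 5]

Answer: 5 3 3 9 10 9 7 5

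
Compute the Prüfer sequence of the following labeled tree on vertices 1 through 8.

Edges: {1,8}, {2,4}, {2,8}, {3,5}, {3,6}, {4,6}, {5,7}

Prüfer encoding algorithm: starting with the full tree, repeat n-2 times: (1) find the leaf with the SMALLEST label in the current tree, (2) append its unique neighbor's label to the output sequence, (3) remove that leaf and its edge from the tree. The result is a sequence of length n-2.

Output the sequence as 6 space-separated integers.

Step 1: leaves = {1,7}. Remove smallest leaf 1, emit neighbor 8.
Step 2: leaves = {7,8}. Remove smallest leaf 7, emit neighbor 5.
Step 3: leaves = {5,8}. Remove smallest leaf 5, emit neighbor 3.
Step 4: leaves = {3,8}. Remove smallest leaf 3, emit neighbor 6.
Step 5: leaves = {6,8}. Remove smallest leaf 6, emit neighbor 4.
Step 6: leaves = {4,8}. Remove smallest leaf 4, emit neighbor 2.
Done: 2 vertices remain (2, 8). Sequence = [8 5 3 6 4 2]

Answer: 8 5 3 6 4 2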